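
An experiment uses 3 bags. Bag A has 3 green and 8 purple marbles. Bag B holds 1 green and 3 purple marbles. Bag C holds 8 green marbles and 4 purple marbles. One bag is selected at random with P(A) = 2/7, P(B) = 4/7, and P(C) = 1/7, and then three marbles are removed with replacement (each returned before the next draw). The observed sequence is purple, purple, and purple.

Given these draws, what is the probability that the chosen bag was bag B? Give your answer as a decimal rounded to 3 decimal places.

0.677

Compute the likelihood of the observed sequence for each case: P(data | bag A) = (8/11)(8/11)(8/11) = 0.38467; P(data | bag B) = (3/4)(3/4)(3/4) = 0.42188; P(data | bag C) = (4/12)(4/12)(4/12) = 0.037037.
Weighting by the prior gives 2/7 · 0.38467 = 0.10991, 4/7 · 0.42188 = 0.24107, 1/7 · 0.037037 = 0.005291; these sum to 0.35627.
Therefore the posterior P(bag B | data) = (0.24107) / (0.35627) = 0.67666.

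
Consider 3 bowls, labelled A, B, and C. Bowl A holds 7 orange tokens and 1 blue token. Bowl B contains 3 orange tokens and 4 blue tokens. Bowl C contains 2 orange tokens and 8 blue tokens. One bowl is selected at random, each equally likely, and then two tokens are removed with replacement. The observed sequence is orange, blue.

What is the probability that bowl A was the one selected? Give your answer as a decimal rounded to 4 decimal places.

The likelihood of the observed sequence under each hypothesis: P(data | bowl A) = (7/8)(1/8) = 0.10938; P(data | bowl B) = (3/7)(4/7) = 0.2449; P(data | bowl C) = (2/10)(8/10) = 0.16.
The prior-weighted likelihoods are 1/3 · 0.10938 = 0.036458, 1/3 · 0.2449 = 0.081633, 1/3 · 0.16 = 0.053333; these sum to 0.17142.
So P(bowl A | data) = (0.036458) / (0.17142) = 0.21268.

0.2127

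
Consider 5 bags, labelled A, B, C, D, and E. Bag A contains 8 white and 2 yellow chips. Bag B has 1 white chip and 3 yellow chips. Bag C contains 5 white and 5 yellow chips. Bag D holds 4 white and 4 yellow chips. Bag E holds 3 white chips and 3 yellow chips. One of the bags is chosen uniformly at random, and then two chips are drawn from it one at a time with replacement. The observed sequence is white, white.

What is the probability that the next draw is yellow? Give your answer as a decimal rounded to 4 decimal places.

For each hypothesis, P(data | H) works out to: P(data | bag A) = (8/10)(8/10) = 0.64; P(data | bag B) = (1/4)(1/4) = 0.0625; P(data | bag C) = (5/10)(5/10) = 0.25; P(data | bag D) = (4/8)(4/8) = 0.25; P(data | bag E) = (3/6)(3/6) = 0.25.
The prior-weighted likelihoods are 1/5 · 0.64 = 0.128, 1/5 · 0.0625 = 0.0125, 1/5 · 0.25 = 0.05, 1/5 · 0.25 = 0.05, 1/5 · 0.25 = 0.05; these sum to 0.2905.
Dividing through by the total gives posterior P(bag A | data) = 0.44062, P(bag B | data) = 0.043029, P(bag C | data) = 0.17212, P(bag D | data) = 0.17212, P(bag E | data) = 0.17212.
Averaging over the posterior, P(yellow next | data) = (1/5)(0.44062) + (3/4)(0.043029) + (1/2)(0.17212) + (1/2)(0.17212) + (1/2)(0.17212) = 0.37857.

0.3786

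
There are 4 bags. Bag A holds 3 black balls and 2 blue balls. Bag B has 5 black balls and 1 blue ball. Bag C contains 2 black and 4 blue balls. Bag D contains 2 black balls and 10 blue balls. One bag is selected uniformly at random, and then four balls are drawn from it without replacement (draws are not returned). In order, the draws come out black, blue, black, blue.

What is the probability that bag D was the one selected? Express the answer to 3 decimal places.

0.083

Under each hypothesis, the probability of the observed sequence is: P(data | bag A) = (3/5)(2/4)(2/3)(1/2) = 1/10; P(data | bag B) = (5/6)(1/5)(4/4)(0/3) = 0; P(data | bag C) = (2/6)(4/5)(1/4)(3/3) = 1/15; P(data | bag D) = (2/12)(10/11)(1/10)(9/9) = 1/66.
Multiplying each by its prior: 1/4 · 1/10 = 1/40, 1/4 · 0 = 0, 1/4 · 1/15 = 1/60, 1/4 · 1/66 = 1/264; with total 1/22.
Hence P(bag D | data) = (1/264) / (1/22) = 1/12.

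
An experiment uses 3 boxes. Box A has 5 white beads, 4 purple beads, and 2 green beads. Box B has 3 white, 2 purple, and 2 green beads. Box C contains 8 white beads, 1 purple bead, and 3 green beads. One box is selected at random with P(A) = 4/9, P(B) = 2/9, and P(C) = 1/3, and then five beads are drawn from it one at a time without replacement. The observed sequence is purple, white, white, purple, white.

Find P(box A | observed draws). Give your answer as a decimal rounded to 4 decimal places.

0.8451

For each hypothesis, P(data | H) works out to: P(data | box A) = (4/11)(5/10)(4/9)(3/8)(3/7) = 0.012987; P(data | box B) = (2/7)(3/6)(2/5)(1/4)(1/3) = 0.0047619; P(data | box C) = (1/12)(8/11)(7/10)(0/9) = 0.
Multiplying each by its prior: 4/9 · 0.012987 = 0.005772, 2/9 · 0.0047619 = 0.0010582, 1/3 · 0 = 0; summing to 0.0068302.
Therefore the posterior P(box A | data) = (0.005772) / (0.0068302) = 0.84507.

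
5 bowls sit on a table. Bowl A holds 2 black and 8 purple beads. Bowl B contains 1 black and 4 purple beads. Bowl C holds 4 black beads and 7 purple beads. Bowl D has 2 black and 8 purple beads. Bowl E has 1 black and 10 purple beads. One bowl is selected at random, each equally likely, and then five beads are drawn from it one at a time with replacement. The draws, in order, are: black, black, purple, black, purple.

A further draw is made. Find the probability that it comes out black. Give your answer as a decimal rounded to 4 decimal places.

The likelihood of the observed sequence under each hypothesis: P(data | bowl A) = (2/10)(2/10)(8/10)(2/10)(8/10) = 0.00512; P(data | bowl B) = (1/5)(1/5)(4/5)(1/5)(4/5) = 0.00512; P(data | bowl C) = (4/11)(4/11)(7/11)(4/11)(7/11) = 0.019472; P(data | bowl D) = (2/10)(2/10)(8/10)(2/10)(8/10) = 0.00512; P(data | bowl E) = (1/11)(1/11)(10/11)(1/11)(10/11) = 0.00062092.
The prior-weighted likelihoods are 1/5 · 0.00512 = 0.001024, 1/5 · 0.00512 = 0.001024, 1/5 · 0.019472 = 0.0038944, 1/5 · 0.00512 = 0.001024, 1/5 · 0.00062092 = 0.00012418; these sum to 0.0070906.
The posterior is then P(bowl A | data) = 0.14442, P(bowl B | data) = 0.14442, P(bowl C | data) = 0.54924, P(bowl D | data) = 0.14442, P(bowl E | data) = 0.017514.
Averaging over the posterior, P(black next | data) = (1/5)(0.14442) + (1/5)(0.14442) + (4/11)(0.54924) + (1/5)(0.14442) + (1/11)(0.017514) = 0.28796.

0.2880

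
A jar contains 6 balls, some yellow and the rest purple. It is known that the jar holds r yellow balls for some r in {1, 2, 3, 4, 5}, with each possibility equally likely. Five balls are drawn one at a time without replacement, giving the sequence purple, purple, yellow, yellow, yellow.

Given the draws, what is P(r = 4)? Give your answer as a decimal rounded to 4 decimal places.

Compute the likelihood of the observed sequence for each case: P(data | r = 1) = (5/6)(4/5)(1/4)(0/3) = 0; P(data | r = 2) = (4/6)(3/5)(2/4)(1/3)(0/2) = 0; P(data | r = 3) = (3/6)(2/5)(3/4)(2/3)(1/2) = 1/20; P(data | r = 4) = (2/6)(1/5)(4/4)(3/3)(2/2) = 1/15; P(data | r = 5) = (1/6)(0/5) = 0.
The prior-weighted likelihoods are 1/5 · 0 = 0, 1/5 · 0 = 0, 1/5 · 1/20 = 1/100, 1/5 · 1/15 = 1/75, 1/5 · 0 = 0; with total 7/300.
So P(r = 4 | data) = (1/75) / (7/300) = 4/7.

0.5714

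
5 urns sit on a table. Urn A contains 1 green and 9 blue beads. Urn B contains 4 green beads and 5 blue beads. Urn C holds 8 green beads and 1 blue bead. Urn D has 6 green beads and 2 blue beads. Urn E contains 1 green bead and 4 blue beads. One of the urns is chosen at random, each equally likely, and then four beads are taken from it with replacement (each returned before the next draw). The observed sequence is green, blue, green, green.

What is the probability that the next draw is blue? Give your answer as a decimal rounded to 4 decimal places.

0.2841

Under each hypothesis, the probability of the observed sequence is: P(data | urn A) = (1/10)(9/10)(1/10)(1/10) = 0.0009; P(data | urn B) = (4/9)(5/9)(4/9)(4/9) = 0.048773; P(data | urn C) = (8/9)(1/9)(8/9)(8/9) = 0.078037; P(data | urn D) = (6/8)(2/8)(6/8)(6/8) = 0.10547; P(data | urn E) = (1/5)(4/5)(1/5)(1/5) = 0.0064.
The prior-weighted likelihoods are 1/5 · 0.0009 = 0.00018, 1/5 · 0.048773 = 0.0097546, 1/5 · 0.078037 = 0.015607, 1/5 · 0.10547 = 0.021094, 1/5 · 0.0064 = 0.00128; with total 0.047916.
Normalising, the posterior is P(urn A | data) = 0.0037566, P(urn B | data) = 0.20358, P(urn C | data) = 0.32573, P(urn D | data) = 0.44023, P(urn E | data) = 0.026714.
Averaging over the posterior, P(blue next | data) = (9/10)(0.0037566) + (5/9)(0.20358) + (1/9)(0.32573) + (1/4)(0.44023) + (4/5)(0.026714) = 0.2841.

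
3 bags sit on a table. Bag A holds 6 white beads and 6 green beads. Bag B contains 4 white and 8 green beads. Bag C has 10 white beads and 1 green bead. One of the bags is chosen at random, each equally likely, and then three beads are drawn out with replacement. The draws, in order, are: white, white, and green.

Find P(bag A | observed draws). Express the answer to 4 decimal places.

For each hypothesis, P(data | H) works out to: P(data | bag A) = (6/12)(6/12)(6/12) = 0.125; P(data | bag B) = (4/12)(4/12)(8/12) = 0.074074; P(data | bag C) = (10/11)(10/11)(1/11) = 0.075131.
Multiplying each by its prior: 1/3 · 0.125 = 0.041667, 1/3 · 0.074074 = 0.024691, 1/3 · 0.075131 = 0.025044; these sum to 0.091402.
So P(bag A | data) = (0.041667) / (0.091402) = 0.45586.

0.4559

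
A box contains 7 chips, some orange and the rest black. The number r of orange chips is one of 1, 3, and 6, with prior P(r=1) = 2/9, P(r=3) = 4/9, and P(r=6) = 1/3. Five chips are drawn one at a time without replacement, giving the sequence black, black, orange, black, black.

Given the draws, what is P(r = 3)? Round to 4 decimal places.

For each hypothesis, P(data | H) works out to: P(data | r = 1) = (6/7)(5/6)(1/5)(4/4)(3/3) = 1/7; P(data | r = 3) = (4/7)(3/6)(3/5)(2/4)(1/3) = 1/35; P(data | r = 6) = (1/7)(0/6) = 0.
Multiplying each by its prior: 2/9 · 1/7 = 2/63, 4/9 · 1/35 = 4/315, 1/3 · 0 = 0; summing to 2/45.
So P(r = 3 | data) = (4/315) / (2/45) = 2/7.

0.2857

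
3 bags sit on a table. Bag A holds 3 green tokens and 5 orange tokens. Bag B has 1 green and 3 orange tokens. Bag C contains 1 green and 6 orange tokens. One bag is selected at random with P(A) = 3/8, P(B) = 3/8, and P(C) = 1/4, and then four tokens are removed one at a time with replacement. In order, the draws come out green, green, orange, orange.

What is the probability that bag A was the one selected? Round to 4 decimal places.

For each hypothesis, P(data | H) works out to: P(data | bag A) = (3/8)(3/8)(5/8)(5/8) = 0.054932; P(data | bag B) = (1/4)(1/4)(3/4)(3/4) = 0.035156; P(data | bag C) = (1/7)(1/7)(6/7)(6/7) = 0.014994.
Weighting by the prior gives 3/8 · 0.054932 = 0.020599, 3/8 · 0.035156 = 0.013184, 1/4 · 0.014994 = 0.0037484; summing to 0.037531.
So P(bag A | data) = (0.020599) / (0.037531) = 0.54886.

0.5489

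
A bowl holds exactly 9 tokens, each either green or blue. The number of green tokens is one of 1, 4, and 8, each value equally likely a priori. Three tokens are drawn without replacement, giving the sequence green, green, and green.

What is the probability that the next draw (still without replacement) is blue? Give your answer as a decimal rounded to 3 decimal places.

Compute the likelihood of the observed sequence for each case: P(data | r = 1) = (1/9)(0/8) = 0; P(data | r = 4) = (4/9)(3/8)(2/7) = 1/21; P(data | r = 8) = (8/9)(7/8)(6/7) = 2/3.
Weighting by the prior gives 1/3 · 0 = 0, 1/3 · 1/21 = 1/63, 1/3 · 2/3 = 2/9; these sum to 5/21.
The posterior is then P(r = 1 | data) = 0, P(r = 4 | data) = 1/15, P(r = 8 | data) = 14/15.
The predictive probability is P(blue next | data) = (5/6)(1/15) + (1/6)(14/15) = 19/90.

0.211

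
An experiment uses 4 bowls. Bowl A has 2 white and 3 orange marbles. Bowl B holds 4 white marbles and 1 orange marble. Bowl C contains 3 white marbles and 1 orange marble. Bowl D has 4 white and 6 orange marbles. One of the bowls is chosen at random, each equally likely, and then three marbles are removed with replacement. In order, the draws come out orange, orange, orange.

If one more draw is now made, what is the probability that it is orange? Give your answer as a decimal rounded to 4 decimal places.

Under each hypothesis, the probability of the observed sequence is: P(data | bowl A) = (3/5)(3/5)(3/5) = 0.216; P(data | bowl B) = (1/5)(1/5)(1/5) = 0.008; P(data | bowl C) = (1/4)(1/4)(1/4) = 0.015625; P(data | bowl D) = (6/10)(6/10)(6/10) = 0.216.
Weighting by the prior gives 1/4 · 0.216 = 0.054, 1/4 · 0.008 = 0.002, 1/4 · 0.015625 = 0.0039062, 1/4 · 0.216 = 0.054; summing to 0.11391.
The posterior is then P(bowl A | data) = 0.47407, P(bowl B | data) = 0.017558, P(bowl C | data) = 0.034294, P(bowl D | data) = 0.47407.
The predictive probability is P(orange next | data) = (3/5)(0.47407) + (1/5)(0.017558) + (1/4)(0.034294) + (3/5)(0.47407) = 0.58097.

0.5810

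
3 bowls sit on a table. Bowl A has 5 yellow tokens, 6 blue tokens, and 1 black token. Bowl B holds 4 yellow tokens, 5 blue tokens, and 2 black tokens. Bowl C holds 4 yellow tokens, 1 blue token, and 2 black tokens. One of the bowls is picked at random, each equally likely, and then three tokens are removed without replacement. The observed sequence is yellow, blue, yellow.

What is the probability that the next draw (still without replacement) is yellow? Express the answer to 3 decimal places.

The likelihood of the observed sequence under each hypothesis: P(data | bowl A) = (5/12)(6/11)(4/10) = 0.090909; P(data | bowl B) = (4/11)(5/10)(3/9) = 0.060606; P(data | bowl C) = (4/7)(1/6)(3/5) = 0.057143.
Weighting by the prior gives 1/3 · 0.090909 = 0.030303, 1/3 · 0.060606 = 0.020202, 1/3 · 0.057143 = 0.019048; these sum to 0.069553.
Normalising, the posterior is P(bowl A | data) = 0.43568, P(bowl B | data) = 0.29046, P(bowl C | data) = 0.27386.
So P(yellow next | data) = Σ P(yellow next | H) P(H | data) = (1/3)(0.43568) + (1/4)(0.29046) + (1/2)(0.27386) = 0.35477.

0.355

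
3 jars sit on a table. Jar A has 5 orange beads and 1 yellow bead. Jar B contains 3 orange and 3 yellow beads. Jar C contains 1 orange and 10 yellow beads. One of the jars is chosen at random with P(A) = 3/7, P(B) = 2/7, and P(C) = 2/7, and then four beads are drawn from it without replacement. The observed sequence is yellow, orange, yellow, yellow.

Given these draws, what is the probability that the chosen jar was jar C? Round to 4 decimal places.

0.6452

Compute the likelihood of the observed sequence for each case: P(data | jar A) = (1/6)(5/5)(0/4) = 0; P(data | jar B) = (3/6)(3/5)(2/4)(1/3) = 1/20; P(data | jar C) = (10/11)(1/10)(9/9)(8/8) = 1/11.
The prior-weighted likelihoods are 3/7 · 0 = 0, 2/7 · 1/20 = 1/70, 2/7 · 1/11 = 2/77; summing to 31/770.
By Bayes' rule, P(jar C | data) = (2/77) / (31/770) = 20/31.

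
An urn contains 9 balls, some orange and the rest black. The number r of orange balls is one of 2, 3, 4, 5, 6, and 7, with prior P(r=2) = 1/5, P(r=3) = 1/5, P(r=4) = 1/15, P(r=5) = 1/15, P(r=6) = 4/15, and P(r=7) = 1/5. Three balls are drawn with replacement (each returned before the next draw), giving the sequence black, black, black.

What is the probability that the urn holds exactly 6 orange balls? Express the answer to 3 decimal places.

0.054

Compute the likelihood of the observed sequence for each case: P(data | r = 2) = (7/9)(7/9)(7/9) = 0.47051; P(data | r = 3) = (6/9)(6/9)(6/9) = 0.2963; P(data | r = 4) = (5/9)(5/9)(5/9) = 0.17147; P(data | r = 5) = (4/9)(4/9)(4/9) = 0.087791; P(data | r = 6) = (3/9)(3/9)(3/9) = 0.037037; P(data | r = 7) = (2/9)(2/9)(2/9) = 0.010974.
The prior-weighted likelihoods are 1/5 · 0.47051 = 0.094102, 1/5 · 0.2963 = 0.059259, 1/15 · 0.17147 = 0.011431, 1/15 · 0.087791 = 0.0058528, 4/15 · 0.037037 = 0.0098765, 1/5 · 0.010974 = 0.0021948; summing to 0.18272.
Hence P(r = 6 | data) = (0.0098765) / (0.18272) = 0.054054.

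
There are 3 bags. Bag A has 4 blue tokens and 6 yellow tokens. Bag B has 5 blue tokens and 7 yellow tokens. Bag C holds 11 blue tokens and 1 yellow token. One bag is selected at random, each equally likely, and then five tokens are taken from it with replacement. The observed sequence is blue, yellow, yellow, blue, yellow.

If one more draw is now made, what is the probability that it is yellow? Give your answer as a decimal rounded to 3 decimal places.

The likelihood of the observed sequence under each hypothesis: P(data | bag A) = (4/10)(6/10)(6/10)(4/10)(6/10) = 0.03456; P(data | bag B) = (5/12)(7/12)(7/12)(5/12)(7/12) = 0.034461; P(data | bag C) = (11/12)(1/12)(1/12)(11/12)(1/12) = 0.00048627.
Weighting by the prior gives 1/3 · 0.03456 = 0.01152, 1/3 · 0.034461 = 0.011487, 1/3 · 0.00048627 = 0.00016209; these sum to 0.023169.
Dividing through by the total gives posterior P(bag A | data) = 0.49721, P(bag B | data) = 0.49579, P(bag C | data) = 0.006996.
The predictive probability is P(yellow next | data) = (3/5)(0.49721) + (7/12)(0.49579) + (1/12)(0.006996) = 0.58812.

0.588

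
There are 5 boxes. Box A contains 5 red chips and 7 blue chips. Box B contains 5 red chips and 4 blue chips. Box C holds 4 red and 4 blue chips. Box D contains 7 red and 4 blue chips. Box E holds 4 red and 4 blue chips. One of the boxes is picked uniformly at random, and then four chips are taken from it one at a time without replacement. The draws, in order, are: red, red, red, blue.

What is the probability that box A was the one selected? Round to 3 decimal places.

Under each hypothesis, the probability of the observed sequence is: P(data | box A) = (5/12)(4/11)(3/10)(7/9) = 0.035354; P(data | box B) = (5/9)(4/8)(3/7)(4/6) = 0.079365; P(data | box C) = (4/8)(3/7)(2/6)(4/5) = 0.057143; P(data | box D) = (7/11)(6/10)(5/9)(4/8) = 0.10606; P(data | box E) = (4/8)(3/7)(2/6)(4/5) = 0.057143.
Multiplying each by its prior: 1/5 · 0.035354 = 0.0070707, 1/5 · 0.079365 = 0.015873, 1/5 · 0.057143 = 0.011429, 1/5 · 0.10606 = 0.021212, 1/5 · 0.057143 = 0.011429; summing to 0.067013.
Therefore the posterior P(box A | data) = (0.0070707) / (0.067013) = 0.10551.

0.106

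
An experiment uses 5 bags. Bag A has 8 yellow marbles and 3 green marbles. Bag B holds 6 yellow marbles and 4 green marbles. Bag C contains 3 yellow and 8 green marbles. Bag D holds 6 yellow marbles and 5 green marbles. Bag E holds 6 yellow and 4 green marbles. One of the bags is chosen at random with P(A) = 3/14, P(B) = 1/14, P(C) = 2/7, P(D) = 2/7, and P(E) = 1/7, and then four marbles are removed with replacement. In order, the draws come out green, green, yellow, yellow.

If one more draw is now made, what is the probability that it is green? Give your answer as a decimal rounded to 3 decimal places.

0.472

For each hypothesis, P(data | H) works out to: P(data | bag A) = (3/11)(3/11)(8/11)(8/11) = 0.039342; P(data | bag B) = (4/10)(4/10)(6/10)(6/10) = 0.0576; P(data | bag C) = (8/11)(8/11)(3/11)(3/11) = 0.039342; P(data | bag D) = (5/11)(5/11)(6/11)(6/11) = 0.061471; P(data | bag E) = (4/10)(4/10)(6/10)(6/10) = 0.0576.
Multiplying each by its prior: 3/14 · 0.039342 = 0.0084303, 1/14 · 0.0576 = 0.0041143, 2/7 · 0.039342 = 0.01124, 2/7 · 0.061471 = 0.017563, 1/7 · 0.0576 = 0.0082286; with total 0.049577.
Dividing through by the total gives posterior P(bag A | data) = 0.17005, P(bag B | data) = 0.082988, P(bag C | data) = 0.22673, P(bag D | data) = 0.35426, P(bag E | data) = 0.16598.
So P(green next | data) = Σ P(green next | H) P(H | data) = (3/11)(0.17005) + (2/5)(0.082988) + (8/11)(0.22673) + (5/11)(0.35426) + (2/5)(0.16598) = 0.47188.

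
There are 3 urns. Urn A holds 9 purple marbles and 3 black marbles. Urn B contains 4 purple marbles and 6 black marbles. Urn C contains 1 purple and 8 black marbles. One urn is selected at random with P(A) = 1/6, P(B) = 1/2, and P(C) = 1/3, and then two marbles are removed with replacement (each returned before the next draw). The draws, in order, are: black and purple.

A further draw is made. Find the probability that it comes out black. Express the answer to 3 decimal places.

Under each hypothesis, the probability of the observed sequence is: P(data | urn A) = (3/12)(9/12) = 0.1875; P(data | urn B) = (6/10)(4/10) = 0.24; P(data | urn C) = (8/9)(1/9) = 0.098765.
The prior-weighted likelihoods are 1/6 · 0.1875 = 0.03125, 1/2 · 0.24 = 0.12, 1/3 · 0.098765 = 0.032922; summing to 0.18417.
The posterior is then P(urn A | data) = 0.16968, P(urn B | data) = 0.65157, P(urn C | data) = 0.17876.
The predictive probability is P(black next | data) = (1/4)(0.16968) + (3/5)(0.65157) + (8/9)(0.17876) = 0.59225.

0.592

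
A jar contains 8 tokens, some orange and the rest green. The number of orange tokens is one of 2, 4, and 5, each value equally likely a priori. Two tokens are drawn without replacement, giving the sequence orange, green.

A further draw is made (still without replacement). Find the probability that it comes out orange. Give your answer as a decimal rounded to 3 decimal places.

0.465

Under each hypothesis, the probability of the observed sequence is: P(data | r = 2) = (2/8)(6/7) = 3/14; P(data | r = 4) = (4/8)(4/7) = 2/7; P(data | r = 5) = (5/8)(3/7) = 15/56.
Weighting by the prior gives 1/3 · 3/14 = 1/14, 1/3 · 2/7 = 2/21, 1/3 · 15/56 = 5/56; these sum to 43/168.
The posterior is then P(r = 2 | data) = 12/43, P(r = 4 | data) = 16/43, P(r = 5 | data) = 15/43.
So P(orange next | data) = Σ P(orange next | H) P(H | data) = (1/6)(12/43) + (1/2)(16/43) + (2/3)(15/43) = 20/43.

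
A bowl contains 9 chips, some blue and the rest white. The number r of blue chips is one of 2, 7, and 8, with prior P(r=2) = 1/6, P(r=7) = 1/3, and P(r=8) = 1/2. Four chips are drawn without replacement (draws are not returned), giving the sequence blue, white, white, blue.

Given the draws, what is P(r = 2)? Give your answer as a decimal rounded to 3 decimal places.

The likelihood of the observed sequence under each hypothesis: P(data | r = 2) = (2/9)(7/8)(6/7)(1/6) = 1/36; P(data | r = 7) = (7/9)(2/8)(1/7)(6/6) = 1/36; P(data | r = 8) = (8/9)(1/8)(0/7) = 0.
Weighting by the prior gives 1/6 · 1/36 = 1/216, 1/3 · 1/36 = 1/108, 1/2 · 0 = 0; these sum to 1/72.
By Bayes' rule, P(r = 2 | data) = (1/216) / (1/72) = 1/3.

0.333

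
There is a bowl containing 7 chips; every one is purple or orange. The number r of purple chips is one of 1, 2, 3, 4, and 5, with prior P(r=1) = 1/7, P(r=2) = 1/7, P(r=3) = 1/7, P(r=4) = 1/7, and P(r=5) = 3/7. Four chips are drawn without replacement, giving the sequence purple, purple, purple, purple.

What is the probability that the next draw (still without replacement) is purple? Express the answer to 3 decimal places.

0.313

For each hypothesis, P(data | H) works out to: P(data | r = 1) = (1/7)(0/6) = 0; P(data | r = 2) = (2/7)(1/6)(0/5) = 0; P(data | r = 3) = (3/7)(2/6)(1/5)(0/4) = 0; P(data | r = 4) = (4/7)(3/6)(2/5)(1/4) = 1/35; P(data | r = 5) = (5/7)(4/6)(3/5)(2/4) = 1/7.
The prior-weighted likelihoods are 1/7 · 0 = 0, 1/7 · 0 = 0, 1/7 · 0 = 0, 1/7 · 1/35 = 1/245, 3/7 · 1/7 = 3/49; summing to 16/245.
Normalising, the posterior is P(r = 1 | data) = 0, P(r = 2 | data) = 0, P(r = 3 | data) = 0, P(r = 4 | data) = 1/16, P(r = 5 | data) = 15/16.
So P(purple next | data) = Σ P(purple next | H) P(H | data) = (0)(1/16) + (1/3)(15/16) = 5/16.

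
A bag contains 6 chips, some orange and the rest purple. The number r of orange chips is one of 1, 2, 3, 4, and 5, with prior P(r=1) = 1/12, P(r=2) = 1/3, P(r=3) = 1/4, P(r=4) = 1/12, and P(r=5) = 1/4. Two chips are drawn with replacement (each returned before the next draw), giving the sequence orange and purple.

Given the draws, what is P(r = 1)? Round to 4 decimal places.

0.0575

Under each hypothesis, the probability of the observed sequence is: P(data | r = 1) = (1/6)(5/6) = 5/36; P(data | r = 2) = (2/6)(4/6) = 2/9; P(data | r = 3) = (3/6)(3/6) = 1/4; P(data | r = 4) = (4/6)(2/6) = 2/9; P(data | r = 5) = (5/6)(1/6) = 5/36.
The prior-weighted likelihoods are 1/12 · 5/36 = 5/432, 1/3 · 2/9 = 2/27, 1/4 · 1/4 = 1/16, 1/12 · 2/9 = 1/54, 1/4 · 5/36 = 5/144; summing to 29/144.
Hence P(r = 1 | data) = (5/432) / (29/144) = 5/87.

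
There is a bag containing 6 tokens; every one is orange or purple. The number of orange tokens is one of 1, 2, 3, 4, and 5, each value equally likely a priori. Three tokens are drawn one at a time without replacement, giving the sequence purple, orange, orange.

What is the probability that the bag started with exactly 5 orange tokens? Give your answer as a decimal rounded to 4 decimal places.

Compute the likelihood of the observed sequence for each case: P(data | r = 1) = (5/6)(1/5)(0/4) = 0; P(data | r = 2) = (4/6)(2/5)(1/4) = 1/15; P(data | r = 3) = (3/6)(3/5)(2/4) = 3/20; P(data | r = 4) = (2/6)(4/5)(3/4) = 1/5; P(data | r = 5) = (1/6)(5/5)(4/4) = 1/6.
Weighting by the prior gives 1/5 · 0 = 0, 1/5 · 1/15 = 1/75, 1/5 · 3/20 = 3/100, 1/5 · 1/5 = 1/25, 1/5 · 1/6 = 1/30; with total 7/60.
So P(r = 5 | data) = (1/30) / (7/60) = 2/7.

0.2857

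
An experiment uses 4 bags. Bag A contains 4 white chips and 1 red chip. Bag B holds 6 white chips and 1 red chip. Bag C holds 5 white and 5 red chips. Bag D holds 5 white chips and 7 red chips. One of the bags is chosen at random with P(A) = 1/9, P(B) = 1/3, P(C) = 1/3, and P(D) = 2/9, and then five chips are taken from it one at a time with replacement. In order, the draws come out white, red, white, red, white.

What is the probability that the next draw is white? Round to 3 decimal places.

For each hypothesis, P(data | H) works out to: P(data | bag A) = (4/5)(1/5)(4/5)(1/5)(4/5) = 0.02048; P(data | bag B) = (6/7)(1/7)(6/7)(1/7)(6/7) = 0.012852; P(data | bag C) = (5/10)(5/10)(5/10)(5/10)(5/10) = 0.03125; P(data | bag D) = (5/12)(7/12)(5/12)(7/12)(5/12) = 0.024615.
The prior-weighted likelihoods are 1/9 · 0.02048 = 0.0022756, 1/3 · 0.012852 = 0.0042839, 1/3 · 0.03125 = 0.010417, 2/9 · 0.024615 = 0.00547; these sum to 0.022446.
The posterior is then P(bag A | data) = 0.10138, P(bag B | data) = 0.19085, P(bag C | data) = 0.46407, P(bag D | data) = 0.24369.
Averaging over the posterior, P(white next | data) = (4/5)(0.10138) + (6/7)(0.19085) + (1/2)(0.46407) + (5/12)(0.24369) = 0.57827.

0.578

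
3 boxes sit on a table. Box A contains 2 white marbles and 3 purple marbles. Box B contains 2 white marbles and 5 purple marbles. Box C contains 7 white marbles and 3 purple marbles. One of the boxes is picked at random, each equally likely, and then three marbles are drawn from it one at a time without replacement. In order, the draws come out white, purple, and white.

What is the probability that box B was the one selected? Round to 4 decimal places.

Under each hypothesis, the probability of the observed sequence is: P(data | box A) = (2/5)(3/4)(1/3) = 0.1; P(data | box B) = (2/7)(5/6)(1/5) = 0.047619; P(data | box C) = (7/10)(3/9)(6/8) = 0.175.
The prior-weighted likelihoods are 1/3 · 0.1 = 0.033333, 1/3 · 0.047619 = 0.015873, 1/3 · 0.175 = 0.058333; these sum to 0.10754.
By Bayes' rule, P(box B | data) = (0.015873) / (0.10754) = 0.1476.

0.1476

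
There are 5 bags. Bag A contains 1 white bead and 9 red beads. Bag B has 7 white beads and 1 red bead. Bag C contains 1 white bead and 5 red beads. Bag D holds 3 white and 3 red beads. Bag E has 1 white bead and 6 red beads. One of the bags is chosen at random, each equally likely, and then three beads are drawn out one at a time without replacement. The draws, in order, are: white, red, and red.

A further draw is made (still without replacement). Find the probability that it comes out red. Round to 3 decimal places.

0.821

Under each hypothesis, the probability of the observed sequence is: P(data | bag A) = (1/10)(9/9)(8/8) = 1/10; P(data | bag B) = (7/8)(1/7)(0/6) = 0; P(data | bag C) = (1/6)(5/5)(4/4) = 1/6; P(data | bag D) = (3/6)(3/5)(2/4) = 3/20; P(data | bag E) = (1/7)(6/6)(5/5) = 1/7.
Weighting by the prior gives 1/5 · 1/10 = 1/50, 1/5 · 0 = 0, 1/5 · 1/6 = 1/30, 1/5 · 3/20 = 3/100, 1/5 · 1/7 = 1/35; these sum to 47/420.
Dividing through by the total gives posterior P(bag A | data) = 42/235, P(bag B | data) = 0, P(bag C | data) = 14/47, P(bag D | data) = 63/235, P(bag E | data) = 12/47.
The predictive probability is P(red next | data) = (1)(42/235) + (1)(14/47) + (1/3)(63/235) + (1)(12/47) = 193/235.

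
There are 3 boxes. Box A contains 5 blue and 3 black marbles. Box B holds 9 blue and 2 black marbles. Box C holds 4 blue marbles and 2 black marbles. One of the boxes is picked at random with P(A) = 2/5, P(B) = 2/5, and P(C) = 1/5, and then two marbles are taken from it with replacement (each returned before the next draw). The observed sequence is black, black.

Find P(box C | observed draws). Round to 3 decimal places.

0.242

Compute the likelihood of the observed sequence for each case: P(data | box A) = (3/8)(3/8) = 0.14062; P(data | box B) = (2/11)(2/11) = 0.033058; P(data | box C) = (2/6)(2/6) = 0.11111.
Weighting by the prior gives 2/5 · 0.14062 = 0.05625, 2/5 · 0.033058 = 0.013223, 1/5 · 0.11111 = 0.022222; these sum to 0.091695.
Therefore the posterior P(box C | data) = (0.022222) / (0.091695) = 0.24235.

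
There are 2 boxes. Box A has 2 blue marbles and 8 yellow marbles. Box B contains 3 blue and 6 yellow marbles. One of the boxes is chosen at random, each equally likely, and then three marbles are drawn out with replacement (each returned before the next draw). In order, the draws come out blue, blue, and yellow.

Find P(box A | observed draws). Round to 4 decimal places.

0.3017

Compute the likelihood of the observed sequence for each case: P(data | box A) = (2/10)(2/10)(8/10) = 0.032; P(data | box B) = (3/9)(3/9)(6/9) = 0.074074.
The prior-weighted likelihoods are 1/2 · 0.032 = 0.016, 1/2 · 0.074074 = 0.037037; these sum to 0.053037.
By Bayes' rule, P(box A | data) = (0.016) / (0.053037) = 0.30168.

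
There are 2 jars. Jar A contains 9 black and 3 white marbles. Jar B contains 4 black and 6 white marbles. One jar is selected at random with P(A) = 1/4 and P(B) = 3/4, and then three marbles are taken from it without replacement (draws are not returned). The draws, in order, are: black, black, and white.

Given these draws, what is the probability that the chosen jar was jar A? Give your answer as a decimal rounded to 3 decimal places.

Under each hypothesis, the probability of the observed sequence is: P(data | jar A) = (9/12)(8/11)(3/10) = 9/55; P(data | jar B) = (4/10)(3/9)(6/8) = 1/10.
Multiplying each by its prior: 1/4 · 9/55 = 9/220, 3/4 · 1/10 = 3/40; these sum to 51/440.
By Bayes' rule, P(jar A | data) = (9/220) / (51/440) = 6/17.

0.353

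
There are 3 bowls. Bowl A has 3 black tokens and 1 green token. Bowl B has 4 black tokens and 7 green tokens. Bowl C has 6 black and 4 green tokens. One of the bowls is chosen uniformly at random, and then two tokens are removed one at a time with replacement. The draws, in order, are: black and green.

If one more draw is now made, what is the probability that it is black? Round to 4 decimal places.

The likelihood of the observed sequence under each hypothesis: P(data | bowl A) = (3/4)(1/4) = 0.1875; P(data | bowl B) = (4/11)(7/11) = 0.2314; P(data | bowl C) = (6/10)(4/10) = 0.24.
The prior-weighted likelihoods are 1/3 · 0.1875 = 0.0625, 1/3 · 0.2314 = 0.077135, 1/3 · 0.24 = 0.08; with total 0.21963.
Normalising, the posterior is P(bowl A | data) = 0.28456, P(bowl B | data) = 0.3512, P(bowl C | data) = 0.36424.
The predictive probability is P(black next | data) = (3/4)(0.28456) + (4/11)(0.3512) + (3/5)(0.36424) = 0.55967.

0.5597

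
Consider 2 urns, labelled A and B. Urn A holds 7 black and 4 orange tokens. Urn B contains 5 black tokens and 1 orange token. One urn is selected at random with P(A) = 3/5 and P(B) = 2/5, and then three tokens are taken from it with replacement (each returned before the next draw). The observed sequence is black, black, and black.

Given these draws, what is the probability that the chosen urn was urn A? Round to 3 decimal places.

0.400

Under each hypothesis, the probability of the observed sequence is: P(data | urn A) = (7/11)(7/11)(7/11) = 0.2577; P(data | urn B) = (5/6)(5/6)(5/6) = 0.5787.
The prior-weighted likelihoods are 3/5 · 0.2577 = 0.15462, 2/5 · 0.5787 = 0.23148; these sum to 0.3861.
Hence P(urn A | data) = (0.15462) / (0.3861) = 0.40047.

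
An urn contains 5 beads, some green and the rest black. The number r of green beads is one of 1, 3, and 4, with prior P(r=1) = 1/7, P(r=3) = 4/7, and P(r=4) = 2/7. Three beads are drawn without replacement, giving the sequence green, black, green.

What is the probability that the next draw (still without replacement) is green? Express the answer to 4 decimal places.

0.6667

The likelihood of the observed sequence under each hypothesis: P(data | r = 1) = (1/5)(4/4)(0/3) = 0; P(data | r = 3) = (3/5)(2/4)(2/3) = 1/5; P(data | r = 4) = (4/5)(1/4)(3/3) = 1/5.
The prior-weighted likelihoods are 1/7 · 0 = 0, 4/7 · 1/5 = 4/35, 2/7 · 1/5 = 2/35; with total 6/35.
Dividing through by the total gives posterior P(r = 1 | data) = 0, P(r = 3 | data) = 2/3, P(r = 4 | data) = 1/3.
The predictive probability is P(green next | data) = (1/2)(2/3) + (1)(1/3) = 2/3.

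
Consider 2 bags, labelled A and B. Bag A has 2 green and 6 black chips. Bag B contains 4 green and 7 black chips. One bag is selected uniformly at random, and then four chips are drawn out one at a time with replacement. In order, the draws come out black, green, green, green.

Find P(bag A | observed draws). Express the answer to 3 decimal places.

0.277

Under each hypothesis, the probability of the observed sequence is: P(data | bag A) = (6/8)(2/8)(2/8)(2/8) = 0.011719; P(data | bag B) = (7/11)(4/11)(4/11)(4/11) = 0.030599.
The prior-weighted likelihoods are 1/2 · 0.011719 = 0.0058594, 1/2 · 0.030599 = 0.0153; summing to 0.021159.
By Bayes' rule, P(bag A | data) = (0.0058594) / (0.021159) = 0.27692.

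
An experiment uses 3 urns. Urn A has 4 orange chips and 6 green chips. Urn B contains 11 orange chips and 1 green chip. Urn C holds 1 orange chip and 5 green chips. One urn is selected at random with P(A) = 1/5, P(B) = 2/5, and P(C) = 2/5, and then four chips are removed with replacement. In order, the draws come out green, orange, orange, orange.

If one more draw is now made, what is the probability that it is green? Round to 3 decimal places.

0.230

The likelihood of the observed sequence under each hypothesis: P(data | urn A) = (6/10)(4/10)(4/10)(4/10) = 0.0384; P(data | urn B) = (1/12)(11/12)(11/12)(11/12) = 0.064188; P(data | urn C) = (5/6)(1/6)(1/6)(1/6) = 0.003858.
The prior-weighted likelihoods are 1/5 · 0.0384 = 0.00768, 2/5 · 0.064188 = 0.025675, 2/5 · 0.003858 = 0.0015432; these sum to 0.034898.
Normalising, the posterior is P(urn A | data) = 0.22007, P(urn B | data) = 0.73571, P(urn C | data) = 0.04422.
So P(green next | data) = Σ P(green next | H) P(H | data) = (3/5)(0.22007) + (1/12)(0.73571) + (5/6)(0.04422) = 0.2302.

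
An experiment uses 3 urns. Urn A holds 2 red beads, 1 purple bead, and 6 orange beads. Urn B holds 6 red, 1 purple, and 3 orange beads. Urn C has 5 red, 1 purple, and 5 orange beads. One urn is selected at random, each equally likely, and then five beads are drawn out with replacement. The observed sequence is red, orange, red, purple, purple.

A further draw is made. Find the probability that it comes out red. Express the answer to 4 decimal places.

Under each hypothesis, the probability of the observed sequence is: P(data | urn A) = (2/9)(6/9)(2/9)(1/9)(1/9) = 0.00040644; P(data | urn B) = (6/10)(3/10)(6/10)(1/10)(1/10) = 0.00108; P(data | urn C) = (5/11)(5/11)(5/11)(1/11)(1/11) = 0.00077615.
Weighting by the prior gives 1/3 · 0.00040644 = 0.00013548, 1/3 · 0.00108 = 0.00036, 1/3 · 0.00077615 = 0.00025872; summing to 0.0007542.
Dividing through by the total gives posterior P(urn A | data) = 0.17964, P(urn B | data) = 0.47733, P(urn C | data) = 0.34304.
So P(red next | data) = Σ P(red next | H) P(H | data) = (2/9)(0.17964) + (3/5)(0.47733) + (5/11)(0.34304) = 0.48224.

0.4822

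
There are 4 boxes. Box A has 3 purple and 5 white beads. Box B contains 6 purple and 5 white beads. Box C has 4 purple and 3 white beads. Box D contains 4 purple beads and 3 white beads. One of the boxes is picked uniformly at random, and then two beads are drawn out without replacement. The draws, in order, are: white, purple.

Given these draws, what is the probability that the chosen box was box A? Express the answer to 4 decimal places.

0.2409

For each hypothesis, P(data | H) works out to: P(data | box A) = (5/8)(3/7) = 0.26786; P(data | box B) = (5/11)(6/10) = 0.27273; P(data | box C) = (3/7)(4/6) = 0.28571; P(data | box D) = (3/7)(4/6) = 0.28571.
Weighting by the prior gives 1/4 · 0.26786 = 0.066964, 1/4 · 0.27273 = 0.068182, 1/4 · 0.28571 = 0.071429, 1/4 · 0.28571 = 0.071429; with total 0.278.
By Bayes' rule, P(box A | data) = (0.066964) / (0.278) = 0.24088.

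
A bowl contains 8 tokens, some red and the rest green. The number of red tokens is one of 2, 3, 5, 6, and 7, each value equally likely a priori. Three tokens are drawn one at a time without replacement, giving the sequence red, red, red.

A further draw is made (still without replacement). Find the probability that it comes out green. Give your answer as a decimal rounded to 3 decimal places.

Compute the likelihood of the observed sequence for each case: P(data | r = 2) = (2/8)(1/7)(0/6) = 0; P(data | r = 3) = (3/8)(2/7)(1/6) = 1/56; P(data | r = 5) = (5/8)(4/7)(3/6) = 5/28; P(data | r = 6) = (6/8)(5/7)(4/6) = 5/14; P(data | r = 7) = (7/8)(6/7)(5/6) = 5/8.
The prior-weighted likelihoods are 1/5 · 0 = 0, 1/5 · 1/56 = 1/280, 1/5 · 5/28 = 1/28, 1/5 · 5/14 = 1/14, 1/5 · 5/8 = 1/8; these sum to 33/140.
The posterior is then P(r = 2 | data) = 0, P(r = 3 | data) = 1/66, P(r = 5 | data) = 5/33, P(r = 6 | data) = 10/33, P(r = 7 | data) = 35/66.
Averaging over the posterior, P(green next | data) = (1)(1/66) + (3/5)(5/33) + (2/5)(10/33) + (1/5)(35/66) = 1/3.

0.333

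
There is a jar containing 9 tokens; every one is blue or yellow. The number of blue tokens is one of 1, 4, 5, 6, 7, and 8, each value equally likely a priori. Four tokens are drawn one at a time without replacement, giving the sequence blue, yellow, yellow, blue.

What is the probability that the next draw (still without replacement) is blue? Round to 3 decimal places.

0.629

Under each hypothesis, the probability of the observed sequence is: P(data | r = 1) = (1/9)(8/8)(7/7)(0/6) = 0; P(data | r = 4) = (4/9)(5/8)(4/7)(3/6) = 5/63; P(data | r = 5) = (5/9)(4/8)(3/7)(4/6) = 5/63; P(data | r = 6) = (6/9)(3/8)(2/7)(5/6) = 5/84; P(data | r = 7) = (7/9)(2/8)(1/7)(6/6) = 1/36; P(data | r = 8) = (8/9)(1/8)(0/7) = 0.
The prior-weighted likelihoods are 1/6 · 0 = 0, 1/6 · 5/63 = 5/378, 1/6 · 5/63 = 5/378, 1/6 · 5/84 = 5/504, 1/6 · 1/36 = 1/216, 1/6 · 0 = 0; these sum to 31/756.
The posterior is then P(r = 1 | data) = 0, P(r = 4 | data) = 10/31, P(r = 5 | data) = 10/31, P(r = 6 | data) = 15/62, P(r = 7 | data) = 7/62, P(r = 8 | data) = 0.
The predictive probability is P(blue next | data) = (2/5)(10/31) + (3/5)(10/31) + (4/5)(15/62) + (1)(7/62) = 39/62.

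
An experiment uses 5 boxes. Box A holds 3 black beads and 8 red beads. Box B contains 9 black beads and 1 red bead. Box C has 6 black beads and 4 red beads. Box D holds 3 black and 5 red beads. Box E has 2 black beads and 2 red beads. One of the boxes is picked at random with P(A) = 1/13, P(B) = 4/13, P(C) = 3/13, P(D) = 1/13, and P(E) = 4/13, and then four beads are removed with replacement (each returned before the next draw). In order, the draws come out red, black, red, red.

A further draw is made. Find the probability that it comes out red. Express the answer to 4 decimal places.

0.5395

The likelihood of the observed sequence under each hypothesis: P(data | box A) = (8/11)(3/11)(8/11)(8/11) = 0.10491; P(data | box B) = (1/10)(9/10)(1/10)(1/10) = 0.0009; P(data | box C) = (4/10)(6/10)(4/10)(4/10) = 0.0384; P(data | box D) = (5/8)(3/8)(5/8)(5/8) = 0.091553; P(data | box E) = (2/4)(2/4)(2/4)(2/4) = 0.0625.
The prior-weighted likelihoods are 1/13 · 0.10491 = 0.0080701, 4/13 · 0.0009 = 0.00027692, 3/13 · 0.0384 = 0.0088615, 1/13 · 0.091553 = 0.0070425, 4/13 · 0.0625 = 0.019231; summing to 0.043482.
Normalising, the posterior is P(box A | data) = 0.1856, P(box B | data) = 0.0063687, P(box C | data) = 0.2038, P(box D | data) = 0.16196, P(box E | data) = 0.44227.
So P(red next | data) = Σ P(red next | H) P(H | data) = (8/11)(0.1856) + (1/10)(0.0063687) + (2/5)(0.2038) + (5/8)(0.16196) + (1/2)(0.44227) = 0.5395.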